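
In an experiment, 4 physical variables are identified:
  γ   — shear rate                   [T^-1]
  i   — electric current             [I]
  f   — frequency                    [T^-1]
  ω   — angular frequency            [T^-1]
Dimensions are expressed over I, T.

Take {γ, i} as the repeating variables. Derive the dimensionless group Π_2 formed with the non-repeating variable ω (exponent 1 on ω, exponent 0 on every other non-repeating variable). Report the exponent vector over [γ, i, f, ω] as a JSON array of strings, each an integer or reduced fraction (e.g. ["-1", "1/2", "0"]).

["-1", "0", "0", "1"]

Exponent matrix [I,T] × [γ,i,f,ω]:
  I: [ 0  1  0  0]
  T: [-1  0 -1 -1]
Row reduction gives pivot columns γ,i; rank = 2
Repeat: γ,i; free: f,ω
RREF:
  r0: [   1    0    1    1]
  r1: [   0    1    0    0]
Fix exponent of ω at 1, f at 0; solve each RREF row for its pivot's exponent:
  r0: exp(γ) + (1)·1 = 0 ⇒ exp(γ) = -1
  r1: exp(i) + (0)·1 = 0 ⇒ exp(i) = 0
Π_2 = γ^-1 · ω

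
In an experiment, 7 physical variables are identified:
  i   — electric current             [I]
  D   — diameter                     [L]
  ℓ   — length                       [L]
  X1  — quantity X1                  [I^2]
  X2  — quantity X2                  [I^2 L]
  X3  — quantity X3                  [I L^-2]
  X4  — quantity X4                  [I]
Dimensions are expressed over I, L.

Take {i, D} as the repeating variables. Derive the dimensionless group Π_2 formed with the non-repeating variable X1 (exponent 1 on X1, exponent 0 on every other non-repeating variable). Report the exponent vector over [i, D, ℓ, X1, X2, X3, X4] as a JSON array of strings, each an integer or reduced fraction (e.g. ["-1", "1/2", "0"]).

["-2", "0", "0", "1", "0", "0", "0"]

Dimensional matrix (I×L by i×D×ℓ×X1×X2×X3×X4):
  I: [ 1  0  0  2  2  1  1]
  L: [ 0  1  1  0  1 -2  0]
RREF → pivots at {i,D} ⇒ r = 2
Repeat: i,D; free: ℓ,X1,X2,X3,X4
RREF:
  r0: [   1    0    0    2    2    1    1]
  r1: [   0    1    1    0    1   -2    0]
Fix exponent of X1 at 1, ℓ at 0, X2 at 0, X3 at 0, X4 at 0; solve each RREF row for its pivot's exponent:
  r0: exp(i) + (2)·1 = 0 ⇒ exp(i) = -2
  r1: exp(D) + (0)·1 = 0 ⇒ exp(D) = 0
Π_2 = i^-2 · X1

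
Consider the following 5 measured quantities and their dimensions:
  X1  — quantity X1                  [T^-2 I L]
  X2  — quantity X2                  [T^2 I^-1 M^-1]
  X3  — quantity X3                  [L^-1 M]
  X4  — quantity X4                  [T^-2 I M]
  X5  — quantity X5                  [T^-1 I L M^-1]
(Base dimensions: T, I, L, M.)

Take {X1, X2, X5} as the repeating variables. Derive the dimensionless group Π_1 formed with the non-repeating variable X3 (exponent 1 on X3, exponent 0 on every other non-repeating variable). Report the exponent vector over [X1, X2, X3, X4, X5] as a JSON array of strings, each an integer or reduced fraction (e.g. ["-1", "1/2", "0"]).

["1", "1", "1", "0", "0"]

Write exponents as rows T,I,L,M / cols X1,X2,X3,X4,X5:
  T: [-2  2  0 -2 -1]
  I: [ 1 -1  0  1  1]
  L: [ 1  0 -1  0  1]
  M: [ 0 -1  1  1 -1]
RREF → pivots at {X1,X2,X5} ⇒ r = 3
Pivot set = {X1,X2,X5}, free = {X3,X4}
RREF:
  r0: [   1    0   -1    0    0]
  r1: [   0    1   -1   -1    0]
  r2: [   0    0    0    0    1]
  r3: [   0    0    0    0    0]
Fix exponent of X3 at 1, X4 at 0; solve each RREF row for its pivot's exponent:
  r0: exp(X1) + (-1)·1 = 0 ⇒ exp(X1) = 1
  r1: exp(X2) + (-1)·1 = 0 ⇒ exp(X2) = 1
  r2: exp(X5) + (0)·1 = 0 ⇒ exp(X5) = 0
Π_1 = X1 · X2 · X3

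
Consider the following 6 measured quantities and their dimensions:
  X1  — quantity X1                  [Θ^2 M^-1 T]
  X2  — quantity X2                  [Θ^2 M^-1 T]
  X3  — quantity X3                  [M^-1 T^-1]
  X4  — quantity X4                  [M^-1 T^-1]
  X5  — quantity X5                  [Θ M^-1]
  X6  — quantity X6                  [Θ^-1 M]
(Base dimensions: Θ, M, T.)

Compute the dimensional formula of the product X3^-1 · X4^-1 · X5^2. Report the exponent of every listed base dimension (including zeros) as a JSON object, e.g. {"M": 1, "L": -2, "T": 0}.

{"Θ": 2, "M": 0, "T": 2}

Exponent matrix [Θ,M,T] × [X1,X2,X3,X4,X5,X6]:
  Θ: [ 2  2  0  0  1 -1]
  M: [-1 -1 -1 -1 -1  1]
  T: [ 1  1 -1 -1  0  0]
  [Θ]: (-1)·0+(-1)·0+(2)·1 = 2
  [M]: (-1)·-1+(-1)·-1+(2)·-1 = 0
  [T]: (-1)·-1+(-1)·-1+(2)·0 = 2
⇒ Θ^2 T^2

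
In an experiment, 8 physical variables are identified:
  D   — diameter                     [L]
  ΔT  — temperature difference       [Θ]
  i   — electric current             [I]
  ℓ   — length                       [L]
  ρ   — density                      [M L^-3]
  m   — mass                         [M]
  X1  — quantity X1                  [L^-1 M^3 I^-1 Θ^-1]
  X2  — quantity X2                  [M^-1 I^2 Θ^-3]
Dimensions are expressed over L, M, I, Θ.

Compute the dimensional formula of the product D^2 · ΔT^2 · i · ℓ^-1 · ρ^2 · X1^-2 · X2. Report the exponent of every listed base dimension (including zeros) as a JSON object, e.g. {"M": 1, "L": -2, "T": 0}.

Write exponents as rows L,M,I,Θ / cols D,ΔT,i,ℓ,ρ,m,X1,X2:
  L: [ 1  0  0  1 -3  0 -1  0]
  M: [ 0  0  0  0  1  1  3 -1]
  I: [ 0  0  1  0  0  0 -1  2]
  Θ: [ 0  1  0  0  0  0 -1 -3]
  [L]: (2)·1+(2)·0+(1)·0+(-1)·1+(2)·-3+(-2)·-1+(1)·0 = -3
  [M]: (2)·0+(2)·0+(1)·0+(-1)·0+(2)·1+(-2)·3+(1)·-1 = -5
  [I]: (2)·0+(2)·0+(1)·1+(-1)·0+(2)·0+(-2)·-1+(1)·2 = 5
  [Θ]: (2)·0+(2)·1+(1)·0+(-1)·0+(2)·0+(-2)·-1+(1)·-3 = 1
⇒ L^-3 M^-5 I^5 Θ

{"L": -3, "M": -5, "I": 5, "Θ": 1}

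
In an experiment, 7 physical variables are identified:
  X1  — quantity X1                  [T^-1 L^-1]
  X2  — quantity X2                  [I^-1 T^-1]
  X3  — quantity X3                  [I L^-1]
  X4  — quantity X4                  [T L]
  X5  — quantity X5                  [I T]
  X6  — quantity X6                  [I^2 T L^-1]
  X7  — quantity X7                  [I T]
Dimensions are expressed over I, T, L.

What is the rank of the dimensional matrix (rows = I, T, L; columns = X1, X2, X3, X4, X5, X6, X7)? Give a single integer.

Exponent matrix [I,T,L] × [X1,X2,X3,X4,X5,X6,X7]:
  I: [ 0 -1  1  0  1  2  1]
  T: [-1 -1  0  1  1  1  1]
  L: [-1  0 -1  1  0 -1  0]
Row reduction gives pivot columns X1,X2; rank = 2

2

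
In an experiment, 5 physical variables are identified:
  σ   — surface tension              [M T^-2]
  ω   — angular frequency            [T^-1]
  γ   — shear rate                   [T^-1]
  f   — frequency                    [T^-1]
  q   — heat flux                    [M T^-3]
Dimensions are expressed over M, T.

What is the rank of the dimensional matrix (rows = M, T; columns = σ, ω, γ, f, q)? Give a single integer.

2

Write exponents as rows M,T / cols σ,ω,γ,f,q:
  M: [ 1  0  0  0  1]
  T: [-2 -1 -1 -1 -3]
Row reduction gives pivot columns σ,ω; rank = 2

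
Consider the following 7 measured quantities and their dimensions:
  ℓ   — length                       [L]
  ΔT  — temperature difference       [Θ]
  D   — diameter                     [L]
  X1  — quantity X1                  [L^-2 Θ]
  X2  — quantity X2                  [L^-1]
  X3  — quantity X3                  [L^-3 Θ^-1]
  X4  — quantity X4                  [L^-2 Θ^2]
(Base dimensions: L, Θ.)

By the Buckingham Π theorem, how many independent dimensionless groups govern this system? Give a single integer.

5

Exponent matrix [L,Θ] × [ℓ,ΔT,D,X1,X2,X3,X4]:
  L: [ 1  0  1 -2 -1 -3 -2]
  Θ: [ 0  1  0  1  0 -1  2]
Echelon form has 2 nonzero rows (pivots: ℓ,ΔT)
n=7, r=2 ⇒ 5 dimensionless groups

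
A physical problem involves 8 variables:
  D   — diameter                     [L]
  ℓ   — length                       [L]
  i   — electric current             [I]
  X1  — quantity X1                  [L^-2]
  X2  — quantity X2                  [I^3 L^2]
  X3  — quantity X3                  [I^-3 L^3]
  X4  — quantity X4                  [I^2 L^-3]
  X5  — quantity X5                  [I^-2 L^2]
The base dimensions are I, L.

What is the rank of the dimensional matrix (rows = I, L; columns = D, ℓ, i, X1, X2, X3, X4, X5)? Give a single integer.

Write exponents as rows I,L / cols D,ℓ,i,X1,X2,X3,X4,X5:
  I: [ 0  0  1  0  3 -3  2 -2]
  L: [ 1  1  0 -2  2  3 -3  2]
Row reduction gives pivot columns D,i; rank = 2

2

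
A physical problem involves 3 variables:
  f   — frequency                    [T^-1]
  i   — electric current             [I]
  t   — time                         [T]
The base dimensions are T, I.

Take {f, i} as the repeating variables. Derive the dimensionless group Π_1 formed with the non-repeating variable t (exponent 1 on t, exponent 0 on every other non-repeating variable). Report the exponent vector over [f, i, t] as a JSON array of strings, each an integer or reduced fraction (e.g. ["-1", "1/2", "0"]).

["1", "0", "1"]

Exponent matrix [T,I] × [f,i,t]:
  T: [-1  0  1]
  I: [ 0  1  0]
Echelon form has 2 nonzero rows (pivots: f,i)
Pivot set = {f,i}, free = {t}
RREF:
  r0: [   1    0   -1]
  r1: [   0    1    0]
Fix exponent of t at 1; solve each RREF row for its pivot's exponent:
  r0: exp(f) + (-1)·1 = 0 ⇒ exp(f) = 1
  r1: exp(i) + (0)·1 = 0 ⇒ exp(i) = 0
Π_1 = f · t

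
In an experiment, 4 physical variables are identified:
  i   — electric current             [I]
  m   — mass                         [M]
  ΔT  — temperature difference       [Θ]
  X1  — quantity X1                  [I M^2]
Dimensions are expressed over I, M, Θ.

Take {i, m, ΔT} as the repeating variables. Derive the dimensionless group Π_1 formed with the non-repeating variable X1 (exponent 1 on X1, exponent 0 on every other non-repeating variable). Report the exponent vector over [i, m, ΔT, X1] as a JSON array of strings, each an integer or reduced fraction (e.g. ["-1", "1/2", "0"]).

Write exponents as rows I,M,Θ / cols i,m,ΔT,X1:
  I: [ 1  0  0  1]
  M: [ 0  1  0  2]
  Θ: [ 0  0  1  0]
RREF → pivots at {i,m,ΔT} ⇒ r = 3
Pivot set = {i,m,ΔT}, free = {X1}
RREF:
  r0: [   1    0    0    1]
  r1: [   0    1    0    2]
  r2: [   0    0    1    0]
Fix exponent of X1 at 1; solve each RREF row for its pivot's exponent:
  r0: exp(i) + (1)·1 = 0 ⇒ exp(i) = -1
  r1: exp(m) + (2)·1 = 0 ⇒ exp(m) = -2
  r2: exp(ΔT) + (0)·1 = 0 ⇒ exp(ΔT) = 0
Π_1 = i^-1 · m^-2 · X1

["-1", "-2", "0", "1"]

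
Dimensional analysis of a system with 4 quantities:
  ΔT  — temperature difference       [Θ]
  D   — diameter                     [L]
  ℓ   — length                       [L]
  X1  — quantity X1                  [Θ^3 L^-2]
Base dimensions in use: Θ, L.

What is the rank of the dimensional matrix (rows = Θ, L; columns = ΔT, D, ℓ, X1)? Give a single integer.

2

Exponent matrix [Θ,L] × [ΔT,D,ℓ,X1]:
  Θ: [ 1  0  0  3]
  L: [ 0  1  1 -2]
Echelon form has 2 nonzero rows (pivots: ΔT,D)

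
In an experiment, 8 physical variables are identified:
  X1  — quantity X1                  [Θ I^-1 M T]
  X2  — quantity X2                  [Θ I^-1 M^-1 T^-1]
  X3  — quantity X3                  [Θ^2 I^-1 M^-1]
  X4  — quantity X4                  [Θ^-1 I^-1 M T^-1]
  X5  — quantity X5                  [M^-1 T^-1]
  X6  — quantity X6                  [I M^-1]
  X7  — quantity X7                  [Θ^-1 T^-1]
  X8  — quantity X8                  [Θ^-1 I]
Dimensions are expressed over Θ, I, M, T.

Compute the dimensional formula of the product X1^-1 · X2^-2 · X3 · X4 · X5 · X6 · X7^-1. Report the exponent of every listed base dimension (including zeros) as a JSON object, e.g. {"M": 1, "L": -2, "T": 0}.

{"Θ": -1, "I": 2, "M": -1, "T": 0}

Write exponents as rows Θ,I,M,T / cols X1,X2,X3,X4,X5,X6,X7,X8:
  Θ: [ 1  1  2 -1  0  0 -1 -1]
  I: [-1 -1 -1 -1  0  1  0  1]
  M: [ 1 -1 -1  1 -1 -1  0  0]
  T: [ 1 -1  0 -1 -1  0 -1  0]
  [Θ]: (-1)·1+(-2)·1+(1)·2+(1)·-1+(1)·0+(1)·0+(-1)·-1 = -1
  [I]: (-1)·-1+(-2)·-1+(1)·-1+(1)·-1+(1)·0+(1)·1+(-1)·0 = 2
  [M]: (-1)·1+(-2)·-1+(1)·-1+(1)·1+(1)·-1+(1)·-1+(-1)·0 = -1
  [T]: (-1)·1+(-2)·-1+(1)·0+(1)·-1+(1)·-1+(1)·0+(-1)·-1 = 0
⇒ Θ^-1 I^2 M^-1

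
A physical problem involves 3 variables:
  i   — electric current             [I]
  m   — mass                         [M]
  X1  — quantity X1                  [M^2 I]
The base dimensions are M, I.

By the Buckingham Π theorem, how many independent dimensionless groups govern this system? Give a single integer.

Dimensional matrix (M×I by i×m×X1):
  M: [ 0  1  2]
  I: [ 1  0  1]
Row reduction gives pivot columns i,m; rank = 2
n=3, r=2 ⇒ 1 dimensionless group

1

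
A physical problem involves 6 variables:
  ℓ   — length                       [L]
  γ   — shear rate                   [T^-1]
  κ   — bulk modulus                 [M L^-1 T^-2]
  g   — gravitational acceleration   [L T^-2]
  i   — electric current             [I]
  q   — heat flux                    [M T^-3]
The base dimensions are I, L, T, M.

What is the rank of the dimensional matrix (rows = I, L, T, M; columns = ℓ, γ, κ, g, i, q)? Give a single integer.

Dimensional matrix (I×L×T×M by ℓ×γ×κ×g×i×q):
  I: [ 0  0  0  0  1  0]
  L: [ 1  0 -1  1  0  0]
  T: [ 0 -1 -2 -2  0 -3]
  M: [ 0  0  1  0  0  1]
RREF → pivots at {ℓ,γ,κ,i} ⇒ r = 4

4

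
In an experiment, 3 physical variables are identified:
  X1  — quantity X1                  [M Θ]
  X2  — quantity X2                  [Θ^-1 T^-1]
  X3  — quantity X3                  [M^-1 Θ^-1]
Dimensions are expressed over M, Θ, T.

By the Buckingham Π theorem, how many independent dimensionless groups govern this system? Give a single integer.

1

Dimensional matrix (M×Θ×T by X1×X2×X3):
  M: [ 1  0 -1]
  Θ: [ 1 -1 -1]
  T: [ 0 -1  0]
Row reduction gives pivot columns X1,X2; rank = 2
n=3, r=2 ⇒ 1 dimensionless group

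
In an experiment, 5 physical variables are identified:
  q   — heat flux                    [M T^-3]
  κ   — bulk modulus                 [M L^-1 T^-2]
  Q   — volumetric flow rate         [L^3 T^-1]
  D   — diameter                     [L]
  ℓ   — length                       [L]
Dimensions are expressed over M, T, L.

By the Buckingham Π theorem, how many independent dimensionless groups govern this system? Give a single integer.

2

Dimensional matrix (M×T×L by q×κ×Q×D×ℓ):
  M: [ 1  1  0  0  0]
  T: [-3 -2 -1  0  0]
  L: [ 0 -1  3  1  1]
Echelon form has 3 nonzero rows (pivots: q,κ,Q)
Π count = n − r = 5 − 3 = 2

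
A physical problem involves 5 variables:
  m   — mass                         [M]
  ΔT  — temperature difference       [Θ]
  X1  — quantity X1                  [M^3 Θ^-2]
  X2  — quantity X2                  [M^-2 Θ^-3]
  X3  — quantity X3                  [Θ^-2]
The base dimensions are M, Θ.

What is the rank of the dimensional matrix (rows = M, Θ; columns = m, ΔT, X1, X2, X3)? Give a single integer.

Write exponents as rows M,Θ / cols m,ΔT,X1,X2,X3:
  M: [ 1  0  3 -2  0]
  Θ: [ 0  1 -2 -3 -2]
Echelon form has 2 nonzero rows (pivots: m,ΔT)

2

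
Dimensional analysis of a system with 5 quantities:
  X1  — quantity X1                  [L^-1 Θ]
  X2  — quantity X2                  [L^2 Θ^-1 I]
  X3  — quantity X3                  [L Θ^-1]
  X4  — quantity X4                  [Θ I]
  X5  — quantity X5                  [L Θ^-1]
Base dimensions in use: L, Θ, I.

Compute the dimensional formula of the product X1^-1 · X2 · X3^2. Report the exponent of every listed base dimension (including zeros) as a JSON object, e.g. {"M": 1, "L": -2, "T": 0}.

Exponent matrix [L,Θ,I] × [X1,X2,X3,X4,X5]:
  L: [-1  2  1  0  1]
  Θ: [ 1 -1 -1  1 -1]
  I: [ 0  1  0  1  0]
  [L]: (-1)·-1+(1)·2+(2)·1 = 5
  [Θ]: (-1)·1+(1)·-1+(2)·-1 = -4
  [I]: (-1)·0+(1)·1+(2)·0 = 1
⇒ L^5 Θ^-4 I

{"L": 5, "Θ": -4, "I": 1}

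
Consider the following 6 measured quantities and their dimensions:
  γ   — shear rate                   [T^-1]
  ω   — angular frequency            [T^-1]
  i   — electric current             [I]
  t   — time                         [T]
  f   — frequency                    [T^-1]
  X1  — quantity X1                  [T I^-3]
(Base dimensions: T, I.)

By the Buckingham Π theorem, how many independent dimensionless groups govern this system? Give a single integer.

Exponent matrix [T,I] × [γ,ω,i,t,f,X1]:
  T: [-1 -1  0  1 -1  1]
  I: [ 0  0  1  0  0 -3]
Echelon form has 2 nonzero rows (pivots: γ,i)
Π count = n − r = 6 − 2 = 4

4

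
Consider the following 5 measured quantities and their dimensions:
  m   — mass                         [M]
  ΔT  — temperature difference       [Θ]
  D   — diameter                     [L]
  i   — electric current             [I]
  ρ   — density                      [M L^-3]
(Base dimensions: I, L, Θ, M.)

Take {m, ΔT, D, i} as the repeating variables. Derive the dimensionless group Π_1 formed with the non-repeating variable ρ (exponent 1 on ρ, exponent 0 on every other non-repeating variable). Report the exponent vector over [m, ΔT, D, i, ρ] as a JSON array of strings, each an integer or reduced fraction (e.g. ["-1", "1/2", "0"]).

["-1", "0", "3", "0", "1"]

Write exponents as rows I,L,Θ,M / cols m,ΔT,D,i,ρ:
  I: [ 0  0  0  1  0]
  L: [ 0  0  1  0 -3]
  Θ: [ 0  1  0  0  0]
  M: [ 1  0  0  0  1]
RREF → pivots at {m,ΔT,D,i} ⇒ r = 4
Repeat: m,ΔT,D,i; free: ρ
RREF:
  r0: [   1    0    0    0    1]
  r1: [   0    1    0    0    0]
  r2: [   0    0    1    0   -3]
  r3: [   0    0    0    1    0]
Fix exponent of ρ at 1; solve each RREF row for its pivot's exponent:
  r0: exp(m) + (1)·1 = 0 ⇒ exp(m) = -1
  r1: exp(ΔT) + (0)·1 = 0 ⇒ exp(ΔT) = 0
  r2: exp(D) + (-3)·1 = 0 ⇒ exp(D) = 3
  r3: exp(i) + (0)·1 = 0 ⇒ exp(i) = 0
Π_1 = m^-1 · D^3 · ρ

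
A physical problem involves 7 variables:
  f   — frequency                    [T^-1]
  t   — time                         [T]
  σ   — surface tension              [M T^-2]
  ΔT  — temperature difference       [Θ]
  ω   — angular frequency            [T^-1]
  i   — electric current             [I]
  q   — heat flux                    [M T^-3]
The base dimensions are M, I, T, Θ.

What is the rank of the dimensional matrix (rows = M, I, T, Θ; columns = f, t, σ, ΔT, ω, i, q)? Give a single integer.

Write exponents as rows M,I,T,Θ / cols f,t,σ,ΔT,ω,i,q:
  M: [ 0  0  1  0  0  0  1]
  I: [ 0  0  0  0  0  1  0]
  T: [-1  1 -2  0 -1  0 -3]
  Θ: [ 0  0  0  1  0  0  0]
RREF → pivots at {f,σ,ΔT,i} ⇒ r = 4

4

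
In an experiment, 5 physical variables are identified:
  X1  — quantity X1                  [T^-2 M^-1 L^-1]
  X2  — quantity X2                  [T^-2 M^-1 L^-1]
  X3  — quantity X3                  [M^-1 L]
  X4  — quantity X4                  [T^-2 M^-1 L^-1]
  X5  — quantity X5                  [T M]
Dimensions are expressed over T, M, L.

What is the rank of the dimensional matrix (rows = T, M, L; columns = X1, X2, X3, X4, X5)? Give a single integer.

2

Dimensional matrix (T×M×L by X1×X2×X3×X4×X5):
  T: [-2 -2  0 -2  1]
  M: [-1 -1 -1 -1  1]
  L: [-1 -1  1 -1  0]
RREF → pivots at {X1,X3} ⇒ r = 2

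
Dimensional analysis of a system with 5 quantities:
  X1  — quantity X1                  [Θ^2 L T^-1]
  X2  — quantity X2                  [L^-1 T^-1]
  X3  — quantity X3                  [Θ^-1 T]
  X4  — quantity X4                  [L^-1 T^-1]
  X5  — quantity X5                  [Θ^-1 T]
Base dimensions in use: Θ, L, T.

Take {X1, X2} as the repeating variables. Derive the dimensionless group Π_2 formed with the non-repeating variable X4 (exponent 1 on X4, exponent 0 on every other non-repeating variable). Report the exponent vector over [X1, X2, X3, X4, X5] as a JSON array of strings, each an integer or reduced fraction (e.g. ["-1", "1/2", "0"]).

Dimensional matrix (Θ×L×T by X1×X2×X3×X4×X5):
  Θ: [ 2  0 -1  0 -1]
  L: [ 1 -1  0 -1  0]
  T: [-1 -1  1 -1  1]
Echelon form has 2 nonzero rows (pivots: X1,X2)
Pivot set = {X1,X2}, free = {X3,X4,X5}
RREF:
  r0: [   1    0 -1/2    0 -1/2]
  r1: [   0    1 -1/2    1 -1/2]
  r2: [   0    0    0    0    0]
Fix exponent of X4 at 1, X3 at 0, X5 at 0; solve each RREF row for its pivot's exponent:
  r0: exp(X1) + (0)·1 = 0 ⇒ exp(X1) = 0
  r1: exp(X2) + (1)·1 = 0 ⇒ exp(X2) = -1
Π_2 = X2^-1 · X4

["0", "-1", "0", "1", "0"]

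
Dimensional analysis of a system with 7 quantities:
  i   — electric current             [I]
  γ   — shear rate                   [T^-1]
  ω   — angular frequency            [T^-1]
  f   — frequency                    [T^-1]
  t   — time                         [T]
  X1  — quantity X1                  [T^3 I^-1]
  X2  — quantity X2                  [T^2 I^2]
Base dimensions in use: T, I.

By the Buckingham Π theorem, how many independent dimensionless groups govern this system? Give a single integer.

Write exponents as rows T,I / cols i,γ,ω,f,t,X1,X2:
  T: [ 0 -1 -1 -1  1  3  2]
  I: [ 1  0  0  0  0 -1  2]
RREF → pivots at {i,γ} ⇒ r = 2
n=7, r=2 ⇒ 5 dimensionless groups

5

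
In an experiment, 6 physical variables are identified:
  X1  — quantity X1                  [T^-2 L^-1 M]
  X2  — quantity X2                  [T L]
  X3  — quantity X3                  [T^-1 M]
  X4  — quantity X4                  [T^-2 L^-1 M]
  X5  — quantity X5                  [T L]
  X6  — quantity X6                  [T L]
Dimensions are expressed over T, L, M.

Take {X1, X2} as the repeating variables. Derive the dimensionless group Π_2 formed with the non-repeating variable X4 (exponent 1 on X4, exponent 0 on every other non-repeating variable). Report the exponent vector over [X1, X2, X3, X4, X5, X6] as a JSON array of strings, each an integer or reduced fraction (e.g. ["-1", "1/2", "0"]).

["-1", "0", "0", "1", "0", "0"]

Exponent matrix [T,L,M] × [X1,X2,X3,X4,X5,X6]:
  T: [-2  1 -1 -2  1  1]
  L: [-1  1  0 -1  1  1]
  M: [ 1  0  1  1  0  0]
Echelon form has 2 nonzero rows (pivots: X1,X2)
Repeat: X1,X2; free: X3,X4,X5,X6
RREF:
  r0: [   1    0    1    1    0    0]
  r1: [   0    1    1    0    1    1]
  r2: [   0    0    0    0    0    0]
Fix exponent of X4 at 1, X3 at 0, X5 at 0, X6 at 0; solve each RREF row for its pivot's exponent:
  r0: exp(X1) + (1)·1 = 0 ⇒ exp(X1) = -1
  r1: exp(X2) + (0)·1 = 0 ⇒ exp(X2) = 0
Π_2 = X1^-1 · X4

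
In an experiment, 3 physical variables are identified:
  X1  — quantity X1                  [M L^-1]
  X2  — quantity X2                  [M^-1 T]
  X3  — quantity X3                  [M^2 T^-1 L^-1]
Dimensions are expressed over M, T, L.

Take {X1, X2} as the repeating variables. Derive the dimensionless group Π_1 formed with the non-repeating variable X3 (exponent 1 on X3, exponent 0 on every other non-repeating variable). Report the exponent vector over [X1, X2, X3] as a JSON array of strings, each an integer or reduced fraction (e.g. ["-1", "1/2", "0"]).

["-1", "1", "1"]

Exponent matrix [M,T,L] × [X1,X2,X3]:
  M: [ 1 -1  2]
  T: [ 0  1 -1]
  L: [-1  0 -1]
Echelon form has 2 nonzero rows (pivots: X1,X2)
Pivot set = {X1,X2}, free = {X3}
RREF:
  r0: [   1    0    1]
  r1: [   0    1   -1]
  r2: [   0    0    0]
Fix exponent of X3 at 1; solve each RREF row for its pivot's exponent:
  r0: exp(X1) + (1)·1 = 0 ⇒ exp(X1) = -1
  r1: exp(X2) + (-1)·1 = 0 ⇒ exp(X2) = 1
Π_1 = X1^-1 · X2 · X3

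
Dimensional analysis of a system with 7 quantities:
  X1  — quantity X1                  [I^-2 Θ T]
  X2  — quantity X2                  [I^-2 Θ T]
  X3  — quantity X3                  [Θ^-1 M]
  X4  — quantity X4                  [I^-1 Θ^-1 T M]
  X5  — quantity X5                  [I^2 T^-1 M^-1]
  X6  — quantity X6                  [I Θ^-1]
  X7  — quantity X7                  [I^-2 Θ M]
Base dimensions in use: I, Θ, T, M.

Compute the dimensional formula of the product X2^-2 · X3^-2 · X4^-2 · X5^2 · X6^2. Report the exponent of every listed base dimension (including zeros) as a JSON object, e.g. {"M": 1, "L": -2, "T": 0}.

{"I": 12, "Θ": 0, "T": -6, "M": -6}

Exponent matrix [I,Θ,T,M] × [X1,X2,X3,X4,X5,X6,X7]:
  I: [-2 -2  0 -1  2  1 -2]
  Θ: [ 1  1 -1 -1  0 -1  1]
  T: [ 1  1  0  1 -1  0  0]
  M: [ 0  0  1  1 -1  0  1]
  [I]: (-2)·-2+(-2)·0+(-2)·-1+(2)·2+(2)·1 = 12
  [Θ]: (-2)·1+(-2)·-1+(-2)·-1+(2)·0+(2)·-1 = 0
  [T]: (-2)·1+(-2)·0+(-2)·1+(2)·-1+(2)·0 = -6
  [M]: (-2)·0+(-2)·1+(-2)·1+(2)·-1+(2)·0 = -6
⇒ I^12 T^-6 M^-6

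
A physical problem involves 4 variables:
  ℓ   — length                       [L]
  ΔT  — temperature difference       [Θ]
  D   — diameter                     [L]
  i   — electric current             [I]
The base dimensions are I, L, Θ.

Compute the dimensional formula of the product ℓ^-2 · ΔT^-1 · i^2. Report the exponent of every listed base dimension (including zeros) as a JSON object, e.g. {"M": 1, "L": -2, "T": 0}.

{"I": 2, "L": -2, "Θ": -1}

Dimensional matrix (I×L×Θ by ℓ×ΔT×D×i):
  I: [ 0  0  0  1]
  L: [ 1  0  1  0]
  Θ: [ 0  1  0  0]
  [I]: (-2)·0+(-1)·0+(2)·1 = 2
  [L]: (-2)·1+(-1)·0+(2)·0 = -2
  [Θ]: (-2)·0+(-1)·1+(2)·0 = -1
⇒ I^2 L^-2 Θ^-1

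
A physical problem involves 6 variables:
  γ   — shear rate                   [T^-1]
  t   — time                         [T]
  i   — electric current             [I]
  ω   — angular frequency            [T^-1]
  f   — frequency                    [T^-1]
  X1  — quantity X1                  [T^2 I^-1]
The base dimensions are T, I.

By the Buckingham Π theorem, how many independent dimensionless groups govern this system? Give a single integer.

4

Write exponents as rows T,I / cols γ,t,i,ω,f,X1:
  T: [-1  1  0 -1 -1  2]
  I: [ 0  0  1  0  0 -1]
RREF → pivots at {γ,i} ⇒ r = 2
Π count = n − r = 6 − 2 = 4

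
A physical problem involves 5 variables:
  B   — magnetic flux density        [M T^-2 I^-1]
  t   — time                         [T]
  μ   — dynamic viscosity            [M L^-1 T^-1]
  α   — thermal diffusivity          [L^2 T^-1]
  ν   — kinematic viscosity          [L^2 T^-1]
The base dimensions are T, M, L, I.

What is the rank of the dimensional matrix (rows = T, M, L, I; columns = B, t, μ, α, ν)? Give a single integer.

Write exponents as rows T,M,L,I / cols B,t,μ,α,ν:
  T: [-2  1 -1 -1 -1]
  M: [ 1  0  1  0  0]
  L: [ 0  0 -1  2  2]
  I: [-1  0  0  0  0]
Row reduction gives pivot columns B,t,μ,α; rank = 4

4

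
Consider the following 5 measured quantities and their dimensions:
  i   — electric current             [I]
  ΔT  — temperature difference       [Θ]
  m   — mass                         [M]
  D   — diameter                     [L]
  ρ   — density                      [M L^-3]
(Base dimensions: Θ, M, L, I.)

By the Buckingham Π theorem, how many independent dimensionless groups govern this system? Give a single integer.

Exponent matrix [Θ,M,L,I] × [i,ΔT,m,D,ρ]:
  Θ: [ 0  1  0  0  0]
  M: [ 0  0  1  0  1]
  L: [ 0  0  0  1 -3]
  I: [ 1  0  0  0  0]
Echelon form has 4 nonzero rows (pivots: i,ΔT,m,D)
5 vars − rank 4 = 1 Π group

1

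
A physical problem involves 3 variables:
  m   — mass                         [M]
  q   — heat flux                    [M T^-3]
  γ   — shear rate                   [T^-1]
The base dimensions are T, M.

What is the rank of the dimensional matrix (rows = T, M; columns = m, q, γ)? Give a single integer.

Dimensional matrix (T×M by m×q×γ):
  T: [ 0 -3 -1]
  M: [ 1  1  0]
Row reduction gives pivot columns m,q; rank = 2

2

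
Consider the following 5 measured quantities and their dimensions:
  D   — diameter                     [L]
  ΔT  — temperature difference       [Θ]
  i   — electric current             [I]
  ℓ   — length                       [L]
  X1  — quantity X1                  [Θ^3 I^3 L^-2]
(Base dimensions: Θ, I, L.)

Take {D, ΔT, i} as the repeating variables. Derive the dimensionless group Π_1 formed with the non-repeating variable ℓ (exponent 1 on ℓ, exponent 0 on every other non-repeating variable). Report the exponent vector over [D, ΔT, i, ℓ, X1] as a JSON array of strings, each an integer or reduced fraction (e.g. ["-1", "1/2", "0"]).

Dimensional matrix (Θ×I×L by D×ΔT×i×ℓ×X1):
  Θ: [ 0  1  0  0  3]
  I: [ 0  0  1  0  3]
  L: [ 1  0  0  1 -2]
RREF → pivots at {D,ΔT,i} ⇒ r = 3
Repeat: D,ΔT,i; free: ℓ,X1
RREF:
  r0: [   1    0    0    1   -2]
  r1: [   0    1    0    0    3]
  r2: [   0    0    1    0    3]
Fix exponent of ℓ at 1, X1 at 0; solve each RREF row for its pivot's exponent:
  r0: exp(D) + (1)·1 = 0 ⇒ exp(D) = -1
  r1: exp(ΔT) + (0)·1 = 0 ⇒ exp(ΔT) = 0
  r2: exp(i) + (0)·1 = 0 ⇒ exp(i) = 0
Π_1 = D^-1 · ℓ

["-1", "0", "0", "1", "0"]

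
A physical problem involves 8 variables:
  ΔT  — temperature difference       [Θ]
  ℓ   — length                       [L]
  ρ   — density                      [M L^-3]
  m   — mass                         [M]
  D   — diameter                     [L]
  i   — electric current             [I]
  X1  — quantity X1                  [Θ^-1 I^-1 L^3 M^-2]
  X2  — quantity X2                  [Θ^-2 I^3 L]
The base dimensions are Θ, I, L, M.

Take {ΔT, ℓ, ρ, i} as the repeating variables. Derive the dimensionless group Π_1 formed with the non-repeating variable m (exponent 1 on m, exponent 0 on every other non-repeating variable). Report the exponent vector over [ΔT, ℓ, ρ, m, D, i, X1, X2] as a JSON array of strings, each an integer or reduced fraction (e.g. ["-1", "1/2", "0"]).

["0", "-3", "-1", "1", "0", "0", "0", "0"]

Write exponents as rows Θ,I,L,M / cols ΔT,ℓ,ρ,m,D,i,X1,X2:
  Θ: [ 1  0  0  0  0  0 -1 -2]
  I: [ 0  0  0  0  0  1 -1  3]
  L: [ 0  1 -3  0  1  0  3  1]
  M: [ 0  0  1  1  0  0 -2  0]
Echelon form has 4 nonzero rows (pivots: ΔT,ℓ,ρ,i)
Repeat: ΔT,ℓ,ρ,i; free: m,D,X1,X2
RREF:
  r0: [   1    0    0    0    0    0   -1   -2]
  r1: [   0    1    0    3    1    0   -3    1]
  r2: [   0    0    1    1    0    0   -2    0]
  r3: [   0    0    0    0    0    1   -1    3]
Fix exponent of m at 1, D at 0, X1 at 0, X2 at 0; solve each RREF row for its pivot's exponent:
  r0: exp(ΔT) + (0)·1 = 0 ⇒ exp(ΔT) = 0
  r1: exp(ℓ) + (3)·1 = 0 ⇒ exp(ℓ) = -3
  r2: exp(ρ) + (1)·1 = 0 ⇒ exp(ρ) = -1
  r3: exp(i) + (0)·1 = 0 ⇒ exp(i) = 0
Π_1 = ℓ^-3 · ρ^-1 · m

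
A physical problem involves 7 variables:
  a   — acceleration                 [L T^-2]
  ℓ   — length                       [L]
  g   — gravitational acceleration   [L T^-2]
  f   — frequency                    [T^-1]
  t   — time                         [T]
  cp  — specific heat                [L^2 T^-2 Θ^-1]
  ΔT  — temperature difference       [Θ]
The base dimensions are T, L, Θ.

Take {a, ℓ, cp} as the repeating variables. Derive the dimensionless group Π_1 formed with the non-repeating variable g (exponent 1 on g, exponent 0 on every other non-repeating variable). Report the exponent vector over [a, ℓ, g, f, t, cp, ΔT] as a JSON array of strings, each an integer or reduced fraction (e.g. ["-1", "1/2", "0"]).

Write exponents as rows T,L,Θ / cols a,ℓ,g,f,t,cp,ΔT:
  T: [-2  0 -2 -1  1 -2  0]
  L: [ 1  1  1  0  0  2  0]
  Θ: [ 0  0  0  0  0 -1  1]
Echelon form has 3 nonzero rows (pivots: a,ℓ,cp)
Repeat: a,ℓ,cp; free: g,f,t,ΔT
RREF:
  r0: [   1    0    1  1/2 -1/2    0    1]
  r1: [   0    1    0 -1/2  1/2    0    1]
  r2: [   0    0    0    0    0    1   -1]
Fix exponent of g at 1, f at 0, t at 0, ΔT at 0; solve each RREF row for its pivot's exponent:
  r0: exp(a) + (1)·1 = 0 ⇒ exp(a) = -1
  r1: exp(ℓ) + (0)·1 = 0 ⇒ exp(ℓ) = 0
  r2: exp(cp) + (0)·1 = 0 ⇒ exp(cp) = 0
Π_1 = a^-1 · g

["-1", "0", "1", "0", "0", "0", "0"]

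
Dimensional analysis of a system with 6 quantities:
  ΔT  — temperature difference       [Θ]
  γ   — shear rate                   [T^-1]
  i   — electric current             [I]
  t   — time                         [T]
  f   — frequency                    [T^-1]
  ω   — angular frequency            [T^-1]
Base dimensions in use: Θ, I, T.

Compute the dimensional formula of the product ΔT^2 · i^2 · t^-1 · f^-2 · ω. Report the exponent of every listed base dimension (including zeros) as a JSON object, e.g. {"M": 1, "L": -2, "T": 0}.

{"Θ": 2, "I": 2, "T": 0}

Write exponents as rows Θ,I,T / cols ΔT,γ,i,t,f,ω:
  Θ: [ 1  0  0  0  0  0]
  I: [ 0  0  1  0  0  0]
  T: [ 0 -1  0  1 -1 -1]
  [Θ]: (2)·1+(2)·0+(-1)·0+(-2)·0+(1)·0 = 2
  [I]: (2)·0+(2)·1+(-1)·0+(-2)·0+(1)·0 = 2
  [T]: (2)·0+(2)·0+(-1)·1+(-2)·-1+(1)·-1 = 0
⇒ Θ^2 I^2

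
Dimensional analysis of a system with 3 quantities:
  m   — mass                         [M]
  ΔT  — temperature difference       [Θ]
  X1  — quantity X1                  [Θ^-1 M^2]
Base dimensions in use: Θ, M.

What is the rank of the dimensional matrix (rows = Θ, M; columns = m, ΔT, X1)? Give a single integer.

Write exponents as rows Θ,M / cols m,ΔT,X1:
  Θ: [ 0  1 -1]
  M: [ 1  0  2]
RREF → pivots at {m,ΔT} ⇒ r = 2

2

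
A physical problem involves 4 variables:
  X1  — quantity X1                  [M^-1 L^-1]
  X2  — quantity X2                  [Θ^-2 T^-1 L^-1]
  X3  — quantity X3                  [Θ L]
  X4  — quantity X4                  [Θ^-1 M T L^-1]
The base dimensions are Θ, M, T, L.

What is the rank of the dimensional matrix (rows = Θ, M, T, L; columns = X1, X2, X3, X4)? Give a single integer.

3

Write exponents as rows Θ,M,T,L / cols X1,X2,X3,X4:
  Θ: [ 0 -2  1 -1]
  M: [-1  0  0  1]
  T: [ 0 -1  0  1]
  L: [-1 -1  1 -1]
RREF → pivots at {X1,X2,X3} ⇒ r = 3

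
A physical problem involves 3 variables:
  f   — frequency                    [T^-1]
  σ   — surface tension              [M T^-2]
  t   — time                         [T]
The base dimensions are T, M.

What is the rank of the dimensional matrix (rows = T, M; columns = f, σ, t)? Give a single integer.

Write exponents as rows T,M / cols f,σ,t:
  T: [-1 -2  1]
  M: [ 0  1  0]
RREF → pivots at {f,σ} ⇒ r = 2

2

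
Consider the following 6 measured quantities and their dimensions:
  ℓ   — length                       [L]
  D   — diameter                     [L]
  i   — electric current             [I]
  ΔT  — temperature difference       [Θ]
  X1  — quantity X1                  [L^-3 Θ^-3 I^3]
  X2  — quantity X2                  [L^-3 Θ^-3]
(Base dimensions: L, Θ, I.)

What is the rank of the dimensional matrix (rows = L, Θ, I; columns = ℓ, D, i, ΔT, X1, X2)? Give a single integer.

3

Exponent matrix [L,Θ,I] × [ℓ,D,i,ΔT,X1,X2]:
  L: [ 1  1  0  0 -3 -3]
  Θ: [ 0  0  0  1 -3 -3]
  I: [ 0  0  1  0  3  0]
RREF → pivots at {ℓ,i,ΔT} ⇒ r = 3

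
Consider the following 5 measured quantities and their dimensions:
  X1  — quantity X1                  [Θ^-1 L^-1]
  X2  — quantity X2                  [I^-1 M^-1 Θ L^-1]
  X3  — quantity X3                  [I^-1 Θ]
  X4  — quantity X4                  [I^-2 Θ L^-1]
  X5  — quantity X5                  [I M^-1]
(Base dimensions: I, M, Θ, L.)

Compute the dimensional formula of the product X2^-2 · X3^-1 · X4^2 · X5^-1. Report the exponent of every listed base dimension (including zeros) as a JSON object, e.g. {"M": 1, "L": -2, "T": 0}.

{"I": -2, "M": 3, "Θ": -1, "L": 0}

Write exponents as rows I,M,Θ,L / cols X1,X2,X3,X4,X5:
  I: [ 0 -1 -1 -2  1]
  M: [ 0 -1  0  0 -1]
  Θ: [-1  1  1  1  0]
  L: [-1 -1  0 -1  0]
  [I]: (-2)·-1+(-1)·-1+(2)·-2+(-1)·1 = -2
  [M]: (-2)·-1+(-1)·0+(2)·0+(-1)·-1 = 3
  [Θ]: (-2)·1+(-1)·1+(2)·1+(-1)·0 = -1
  [L]: (-2)·-1+(-1)·0+(2)·-1+(-1)·0 = 0
⇒ I^-2 M^3 Θ^-1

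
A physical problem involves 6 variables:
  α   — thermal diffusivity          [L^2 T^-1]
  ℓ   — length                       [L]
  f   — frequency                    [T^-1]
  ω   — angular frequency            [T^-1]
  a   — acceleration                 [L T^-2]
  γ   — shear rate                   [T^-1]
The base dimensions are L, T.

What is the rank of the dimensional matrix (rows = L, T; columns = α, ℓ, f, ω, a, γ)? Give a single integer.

Write exponents as rows L,T / cols α,ℓ,f,ω,a,γ:
  L: [ 2  1  0  0  1  0]
  T: [-1  0 -1 -1 -2 -1]
RREF → pivots at {α,ℓ} ⇒ r = 2

2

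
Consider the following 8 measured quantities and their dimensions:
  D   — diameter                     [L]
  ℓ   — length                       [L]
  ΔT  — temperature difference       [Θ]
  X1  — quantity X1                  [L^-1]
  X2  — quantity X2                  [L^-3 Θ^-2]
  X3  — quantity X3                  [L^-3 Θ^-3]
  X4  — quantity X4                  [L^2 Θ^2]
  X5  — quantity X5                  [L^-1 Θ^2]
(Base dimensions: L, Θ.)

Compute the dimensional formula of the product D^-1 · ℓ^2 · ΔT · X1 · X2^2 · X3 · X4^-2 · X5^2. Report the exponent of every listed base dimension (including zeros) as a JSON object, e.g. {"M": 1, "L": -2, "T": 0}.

Write exponents as rows L,Θ / cols D,ℓ,ΔT,X1,X2,X3,X4,X5:
  L: [ 1  1  0 -1 -3 -3  2 -1]
  Θ: [ 0  0  1  0 -2 -3  2  2]
  [L]: (-1)·1+(2)·1+(1)·0+(1)·-1+(2)·-3+(1)·-3+(-2)·2+(2)·-1 = -15
  [Θ]: (-1)·0+(2)·0+(1)·1+(1)·0+(2)·-2+(1)·-3+(-2)·2+(2)·2 = -6
⇒ L^-15 Θ^-6

{"L": -15, "Θ": -6}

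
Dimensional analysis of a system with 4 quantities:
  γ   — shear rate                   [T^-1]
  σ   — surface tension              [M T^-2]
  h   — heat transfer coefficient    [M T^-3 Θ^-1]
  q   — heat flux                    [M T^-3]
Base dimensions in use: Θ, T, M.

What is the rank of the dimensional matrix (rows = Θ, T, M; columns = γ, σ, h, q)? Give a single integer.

3

Write exponents as rows Θ,T,M / cols γ,σ,h,q:
  Θ: [ 0  0 -1  0]
  T: [-1 -2 -3 -3]
  M: [ 0  1  1  1]
Row reduction gives pivot columns γ,σ,h; rank = 3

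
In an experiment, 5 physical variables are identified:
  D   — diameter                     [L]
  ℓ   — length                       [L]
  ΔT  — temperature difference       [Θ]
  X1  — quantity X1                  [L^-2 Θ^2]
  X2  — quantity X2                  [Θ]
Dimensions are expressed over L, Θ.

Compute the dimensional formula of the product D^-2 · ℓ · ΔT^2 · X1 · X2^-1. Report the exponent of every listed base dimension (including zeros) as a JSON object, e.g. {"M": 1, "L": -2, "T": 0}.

Exponent matrix [L,Θ] × [D,ℓ,ΔT,X1,X2]:
  L: [ 1  1  0 -2  0]
  Θ: [ 0  0  1  2  1]
  [L]: (-2)·1+(1)·1+(2)·0+(1)·-2+(-1)·0 = -3
  [Θ]: (-2)·0+(1)·0+(2)·1+(1)·2+(-1)·1 = 3
⇒ L^-3 Θ^3

{"L": -3, "Θ": 3}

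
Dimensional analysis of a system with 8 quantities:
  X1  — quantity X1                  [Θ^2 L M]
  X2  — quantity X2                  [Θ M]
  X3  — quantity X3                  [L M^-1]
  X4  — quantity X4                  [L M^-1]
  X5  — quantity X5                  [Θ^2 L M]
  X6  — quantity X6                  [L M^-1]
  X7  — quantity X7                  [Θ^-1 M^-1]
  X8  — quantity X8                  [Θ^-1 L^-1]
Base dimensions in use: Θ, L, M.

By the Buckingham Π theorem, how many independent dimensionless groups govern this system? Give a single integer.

6

Dimensional matrix (Θ×L×M by X1×X2×X3×X4×X5×X6×X7×X8):
  Θ: [ 2  1  0  0  2  0 -1 -1]
  L: [ 1  0  1  1  1  1  0 -1]
  M: [ 1  1 -1 -1  1 -1 -1  0]
RREF → pivots at {X1,X2} ⇒ r = 2
n=8, r=2 ⇒ 6 dimensionless groups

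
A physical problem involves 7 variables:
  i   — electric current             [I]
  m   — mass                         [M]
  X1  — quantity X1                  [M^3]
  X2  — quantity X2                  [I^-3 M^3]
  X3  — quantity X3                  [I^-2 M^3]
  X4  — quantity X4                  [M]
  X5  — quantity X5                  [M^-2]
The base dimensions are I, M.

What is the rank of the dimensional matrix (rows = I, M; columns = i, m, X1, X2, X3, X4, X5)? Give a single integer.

Exponent matrix [I,M] × [i,m,X1,X2,X3,X4,X5]:
  I: [ 1  0  0 -3 -2  0  0]
  M: [ 0  1  3  3  3  1 -2]
RREF → pivots at {i,m} ⇒ r = 2

2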